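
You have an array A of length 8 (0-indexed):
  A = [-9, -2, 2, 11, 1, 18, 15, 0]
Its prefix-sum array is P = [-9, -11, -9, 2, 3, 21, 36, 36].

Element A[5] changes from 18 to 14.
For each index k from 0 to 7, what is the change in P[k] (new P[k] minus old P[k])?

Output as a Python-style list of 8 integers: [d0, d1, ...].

Element change: A[5] 18 -> 14, delta = -4
For k < 5: P[k] unchanged, delta_P[k] = 0
For k >= 5: P[k] shifts by exactly -4
Delta array: [0, 0, 0, 0, 0, -4, -4, -4]

Answer: [0, 0, 0, 0, 0, -4, -4, -4]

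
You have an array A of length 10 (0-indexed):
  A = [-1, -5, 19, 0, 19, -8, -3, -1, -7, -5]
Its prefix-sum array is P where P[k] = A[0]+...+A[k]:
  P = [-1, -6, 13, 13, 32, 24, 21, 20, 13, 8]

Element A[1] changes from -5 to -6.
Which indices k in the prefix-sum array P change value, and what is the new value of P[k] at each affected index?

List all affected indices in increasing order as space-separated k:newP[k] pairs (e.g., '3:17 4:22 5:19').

P[k] = A[0] + ... + A[k]
P[k] includes A[1] iff k >= 1
Affected indices: 1, 2, ..., 9; delta = -1
  P[1]: -6 + -1 = -7
  P[2]: 13 + -1 = 12
  P[3]: 13 + -1 = 12
  P[4]: 32 + -1 = 31
  P[5]: 24 + -1 = 23
  P[6]: 21 + -1 = 20
  P[7]: 20 + -1 = 19
  P[8]: 13 + -1 = 12
  P[9]: 8 + -1 = 7

Answer: 1:-7 2:12 3:12 4:31 5:23 6:20 7:19 8:12 9:7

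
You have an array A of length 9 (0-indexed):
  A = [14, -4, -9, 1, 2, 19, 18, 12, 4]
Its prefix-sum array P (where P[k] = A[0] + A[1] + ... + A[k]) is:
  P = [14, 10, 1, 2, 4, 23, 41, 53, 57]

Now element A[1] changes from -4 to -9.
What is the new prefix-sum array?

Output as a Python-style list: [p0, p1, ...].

Change: A[1] -4 -> -9, delta = -5
P[k] for k < 1: unchanged (A[1] not included)
P[k] for k >= 1: shift by delta = -5
  P[0] = 14 + 0 = 14
  P[1] = 10 + -5 = 5
  P[2] = 1 + -5 = -4
  P[3] = 2 + -5 = -3
  P[4] = 4 + -5 = -1
  P[5] = 23 + -5 = 18
  P[6] = 41 + -5 = 36
  P[7] = 53 + -5 = 48
  P[8] = 57 + -5 = 52

Answer: [14, 5, -4, -3, -1, 18, 36, 48, 52]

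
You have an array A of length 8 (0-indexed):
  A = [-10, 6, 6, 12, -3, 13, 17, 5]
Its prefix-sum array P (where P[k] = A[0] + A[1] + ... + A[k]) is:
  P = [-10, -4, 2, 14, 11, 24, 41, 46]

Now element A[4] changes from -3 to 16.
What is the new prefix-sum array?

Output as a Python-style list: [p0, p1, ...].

Change: A[4] -3 -> 16, delta = 19
P[k] for k < 4: unchanged (A[4] not included)
P[k] for k >= 4: shift by delta = 19
  P[0] = -10 + 0 = -10
  P[1] = -4 + 0 = -4
  P[2] = 2 + 0 = 2
  P[3] = 14 + 0 = 14
  P[4] = 11 + 19 = 30
  P[5] = 24 + 19 = 43
  P[6] = 41 + 19 = 60
  P[7] = 46 + 19 = 65

Answer: [-10, -4, 2, 14, 30, 43, 60, 65]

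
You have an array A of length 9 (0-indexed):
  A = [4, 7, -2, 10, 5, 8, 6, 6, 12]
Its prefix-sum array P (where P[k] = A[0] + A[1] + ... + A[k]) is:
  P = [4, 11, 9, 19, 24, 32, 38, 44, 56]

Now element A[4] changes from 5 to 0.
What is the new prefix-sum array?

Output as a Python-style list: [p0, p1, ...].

Change: A[4] 5 -> 0, delta = -5
P[k] for k < 4: unchanged (A[4] not included)
P[k] for k >= 4: shift by delta = -5
  P[0] = 4 + 0 = 4
  P[1] = 11 + 0 = 11
  P[2] = 9 + 0 = 9
  P[3] = 19 + 0 = 19
  P[4] = 24 + -5 = 19
  P[5] = 32 + -5 = 27
  P[6] = 38 + -5 = 33
  P[7] = 44 + -5 = 39
  P[8] = 56 + -5 = 51

Answer: [4, 11, 9, 19, 19, 27, 33, 39, 51]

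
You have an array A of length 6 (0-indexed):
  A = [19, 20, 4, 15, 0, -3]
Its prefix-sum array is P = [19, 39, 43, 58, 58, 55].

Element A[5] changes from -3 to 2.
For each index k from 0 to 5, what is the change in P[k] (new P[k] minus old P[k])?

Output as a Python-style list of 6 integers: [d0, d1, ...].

Answer: [0, 0, 0, 0, 0, 5]

Derivation:
Element change: A[5] -3 -> 2, delta = 5
For k < 5: P[k] unchanged, delta_P[k] = 0
For k >= 5: P[k] shifts by exactly 5
Delta array: [0, 0, 0, 0, 0, 5]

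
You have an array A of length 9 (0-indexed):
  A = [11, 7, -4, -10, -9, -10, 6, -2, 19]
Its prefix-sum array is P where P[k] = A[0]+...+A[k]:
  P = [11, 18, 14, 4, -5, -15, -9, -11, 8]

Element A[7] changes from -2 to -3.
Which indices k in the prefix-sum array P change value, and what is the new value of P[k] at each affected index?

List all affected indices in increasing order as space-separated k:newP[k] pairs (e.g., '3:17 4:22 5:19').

Answer: 7:-12 8:7

Derivation:
P[k] = A[0] + ... + A[k]
P[k] includes A[7] iff k >= 7
Affected indices: 7, 8, ..., 8; delta = -1
  P[7]: -11 + -1 = -12
  P[8]: 8 + -1 = 7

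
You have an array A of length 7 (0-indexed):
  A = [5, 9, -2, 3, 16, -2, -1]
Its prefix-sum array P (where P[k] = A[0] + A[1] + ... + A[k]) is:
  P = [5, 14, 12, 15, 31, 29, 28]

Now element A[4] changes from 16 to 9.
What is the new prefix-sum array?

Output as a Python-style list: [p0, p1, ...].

Answer: [5, 14, 12, 15, 24, 22, 21]

Derivation:
Change: A[4] 16 -> 9, delta = -7
P[k] for k < 4: unchanged (A[4] not included)
P[k] for k >= 4: shift by delta = -7
  P[0] = 5 + 0 = 5
  P[1] = 14 + 0 = 14
  P[2] = 12 + 0 = 12
  P[3] = 15 + 0 = 15
  P[4] = 31 + -7 = 24
  P[5] = 29 + -7 = 22
  P[6] = 28 + -7 = 21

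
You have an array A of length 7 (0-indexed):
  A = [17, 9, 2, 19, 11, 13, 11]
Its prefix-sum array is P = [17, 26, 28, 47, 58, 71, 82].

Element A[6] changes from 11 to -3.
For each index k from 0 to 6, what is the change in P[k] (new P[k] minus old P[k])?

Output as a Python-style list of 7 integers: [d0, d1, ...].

Answer: [0, 0, 0, 0, 0, 0, -14]

Derivation:
Element change: A[6] 11 -> -3, delta = -14
For k < 6: P[k] unchanged, delta_P[k] = 0
For k >= 6: P[k] shifts by exactly -14
Delta array: [0, 0, 0, 0, 0, 0, -14]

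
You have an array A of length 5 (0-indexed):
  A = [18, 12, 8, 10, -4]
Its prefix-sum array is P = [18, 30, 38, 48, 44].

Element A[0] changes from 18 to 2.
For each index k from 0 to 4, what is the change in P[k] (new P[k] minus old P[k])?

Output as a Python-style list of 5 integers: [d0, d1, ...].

Answer: [-16, -16, -16, -16, -16]

Derivation:
Element change: A[0] 18 -> 2, delta = -16
For k < 0: P[k] unchanged, delta_P[k] = 0
For k >= 0: P[k] shifts by exactly -16
Delta array: [-16, -16, -16, -16, -16]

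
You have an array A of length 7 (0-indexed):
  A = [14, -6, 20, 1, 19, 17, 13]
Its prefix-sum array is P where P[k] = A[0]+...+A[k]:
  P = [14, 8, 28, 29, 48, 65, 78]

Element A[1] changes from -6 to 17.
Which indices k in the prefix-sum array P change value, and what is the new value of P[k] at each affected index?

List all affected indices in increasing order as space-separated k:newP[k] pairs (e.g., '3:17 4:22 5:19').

P[k] = A[0] + ... + A[k]
P[k] includes A[1] iff k >= 1
Affected indices: 1, 2, ..., 6; delta = 23
  P[1]: 8 + 23 = 31
  P[2]: 28 + 23 = 51
  P[3]: 29 + 23 = 52
  P[4]: 48 + 23 = 71
  P[5]: 65 + 23 = 88
  P[6]: 78 + 23 = 101

Answer: 1:31 2:51 3:52 4:71 5:88 6:101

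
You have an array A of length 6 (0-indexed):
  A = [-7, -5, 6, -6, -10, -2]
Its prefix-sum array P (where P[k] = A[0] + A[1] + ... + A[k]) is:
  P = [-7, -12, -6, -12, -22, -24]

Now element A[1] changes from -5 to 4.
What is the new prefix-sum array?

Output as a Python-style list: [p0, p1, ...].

Answer: [-7, -3, 3, -3, -13, -15]

Derivation:
Change: A[1] -5 -> 4, delta = 9
P[k] for k < 1: unchanged (A[1] not included)
P[k] for k >= 1: shift by delta = 9
  P[0] = -7 + 0 = -7
  P[1] = -12 + 9 = -3
  P[2] = -6 + 9 = 3
  P[3] = -12 + 9 = -3
  P[4] = -22 + 9 = -13
  P[5] = -24 + 9 = -15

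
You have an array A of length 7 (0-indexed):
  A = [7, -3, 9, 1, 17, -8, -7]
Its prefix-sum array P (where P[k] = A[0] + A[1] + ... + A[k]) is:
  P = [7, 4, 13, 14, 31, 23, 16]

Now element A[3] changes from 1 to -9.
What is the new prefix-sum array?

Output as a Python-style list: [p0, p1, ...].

Answer: [7, 4, 13, 4, 21, 13, 6]

Derivation:
Change: A[3] 1 -> -9, delta = -10
P[k] for k < 3: unchanged (A[3] not included)
P[k] for k >= 3: shift by delta = -10
  P[0] = 7 + 0 = 7
  P[1] = 4 + 0 = 4
  P[2] = 13 + 0 = 13
  P[3] = 14 + -10 = 4
  P[4] = 31 + -10 = 21
  P[5] = 23 + -10 = 13
  P[6] = 16 + -10 = 6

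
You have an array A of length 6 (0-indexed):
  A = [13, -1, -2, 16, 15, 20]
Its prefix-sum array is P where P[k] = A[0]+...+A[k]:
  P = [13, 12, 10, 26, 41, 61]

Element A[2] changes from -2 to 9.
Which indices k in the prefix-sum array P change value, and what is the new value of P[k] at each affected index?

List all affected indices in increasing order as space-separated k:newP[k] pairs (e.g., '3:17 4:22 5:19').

Answer: 2:21 3:37 4:52 5:72

Derivation:
P[k] = A[0] + ... + A[k]
P[k] includes A[2] iff k >= 2
Affected indices: 2, 3, ..., 5; delta = 11
  P[2]: 10 + 11 = 21
  P[3]: 26 + 11 = 37
  P[4]: 41 + 11 = 52
  P[5]: 61 + 11 = 72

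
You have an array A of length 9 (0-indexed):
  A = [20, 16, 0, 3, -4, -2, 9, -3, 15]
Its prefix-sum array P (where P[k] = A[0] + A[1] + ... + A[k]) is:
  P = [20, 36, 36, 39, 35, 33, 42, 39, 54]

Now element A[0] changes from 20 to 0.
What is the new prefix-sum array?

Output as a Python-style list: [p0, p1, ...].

Answer: [0, 16, 16, 19, 15, 13, 22, 19, 34]

Derivation:
Change: A[0] 20 -> 0, delta = -20
P[k] for k < 0: unchanged (A[0] not included)
P[k] for k >= 0: shift by delta = -20
  P[0] = 20 + -20 = 0
  P[1] = 36 + -20 = 16
  P[2] = 36 + -20 = 16
  P[3] = 39 + -20 = 19
  P[4] = 35 + -20 = 15
  P[5] = 33 + -20 = 13
  P[6] = 42 + -20 = 22
  P[7] = 39 + -20 = 19
  P[8] = 54 + -20 = 34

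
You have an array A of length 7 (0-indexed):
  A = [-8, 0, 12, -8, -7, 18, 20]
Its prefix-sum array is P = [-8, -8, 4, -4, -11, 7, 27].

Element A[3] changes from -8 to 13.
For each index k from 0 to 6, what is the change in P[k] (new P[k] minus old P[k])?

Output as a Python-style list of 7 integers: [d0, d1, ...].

Element change: A[3] -8 -> 13, delta = 21
For k < 3: P[k] unchanged, delta_P[k] = 0
For k >= 3: P[k] shifts by exactly 21
Delta array: [0, 0, 0, 21, 21, 21, 21]

Answer: [0, 0, 0, 21, 21, 21, 21]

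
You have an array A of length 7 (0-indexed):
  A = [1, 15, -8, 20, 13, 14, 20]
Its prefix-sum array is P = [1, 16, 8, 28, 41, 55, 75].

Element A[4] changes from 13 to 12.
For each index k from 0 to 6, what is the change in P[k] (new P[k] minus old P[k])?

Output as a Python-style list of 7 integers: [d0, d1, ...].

Element change: A[4] 13 -> 12, delta = -1
For k < 4: P[k] unchanged, delta_P[k] = 0
For k >= 4: P[k] shifts by exactly -1
Delta array: [0, 0, 0, 0, -1, -1, -1]

Answer: [0, 0, 0, 0, -1, -1, -1]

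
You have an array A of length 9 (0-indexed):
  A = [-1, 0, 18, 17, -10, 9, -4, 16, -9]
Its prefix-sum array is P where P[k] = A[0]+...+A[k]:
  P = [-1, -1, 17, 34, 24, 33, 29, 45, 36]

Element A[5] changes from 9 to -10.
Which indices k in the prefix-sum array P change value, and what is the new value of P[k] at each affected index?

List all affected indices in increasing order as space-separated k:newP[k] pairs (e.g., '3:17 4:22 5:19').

Answer: 5:14 6:10 7:26 8:17

Derivation:
P[k] = A[0] + ... + A[k]
P[k] includes A[5] iff k >= 5
Affected indices: 5, 6, ..., 8; delta = -19
  P[5]: 33 + -19 = 14
  P[6]: 29 + -19 = 10
  P[7]: 45 + -19 = 26
  P[8]: 36 + -19 = 17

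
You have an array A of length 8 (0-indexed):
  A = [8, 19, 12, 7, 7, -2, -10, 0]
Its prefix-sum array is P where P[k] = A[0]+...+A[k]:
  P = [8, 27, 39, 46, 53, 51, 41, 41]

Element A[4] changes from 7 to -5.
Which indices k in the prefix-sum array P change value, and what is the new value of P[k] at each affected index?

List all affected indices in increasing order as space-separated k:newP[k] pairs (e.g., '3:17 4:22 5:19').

P[k] = A[0] + ... + A[k]
P[k] includes A[4] iff k >= 4
Affected indices: 4, 5, ..., 7; delta = -12
  P[4]: 53 + -12 = 41
  P[5]: 51 + -12 = 39
  P[6]: 41 + -12 = 29
  P[7]: 41 + -12 = 29

Answer: 4:41 5:39 6:29 7:29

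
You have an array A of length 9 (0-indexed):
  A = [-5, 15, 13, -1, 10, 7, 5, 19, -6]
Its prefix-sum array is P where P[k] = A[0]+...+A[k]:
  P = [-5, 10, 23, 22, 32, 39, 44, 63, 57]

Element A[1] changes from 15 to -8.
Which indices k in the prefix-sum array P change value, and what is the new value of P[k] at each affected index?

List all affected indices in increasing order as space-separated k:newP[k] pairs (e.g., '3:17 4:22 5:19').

P[k] = A[0] + ... + A[k]
P[k] includes A[1] iff k >= 1
Affected indices: 1, 2, ..., 8; delta = -23
  P[1]: 10 + -23 = -13
  P[2]: 23 + -23 = 0
  P[3]: 22 + -23 = -1
  P[4]: 32 + -23 = 9
  P[5]: 39 + -23 = 16
  P[6]: 44 + -23 = 21
  P[7]: 63 + -23 = 40
  P[8]: 57 + -23 = 34

Answer: 1:-13 2:0 3:-1 4:9 5:16 6:21 7:40 8:34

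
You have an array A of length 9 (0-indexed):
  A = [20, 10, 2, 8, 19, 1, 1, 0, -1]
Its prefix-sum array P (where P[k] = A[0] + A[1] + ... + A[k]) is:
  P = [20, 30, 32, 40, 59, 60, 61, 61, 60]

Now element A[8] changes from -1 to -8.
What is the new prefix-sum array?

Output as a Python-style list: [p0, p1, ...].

Answer: [20, 30, 32, 40, 59, 60, 61, 61, 53]

Derivation:
Change: A[8] -1 -> -8, delta = -7
P[k] for k < 8: unchanged (A[8] not included)
P[k] for k >= 8: shift by delta = -7
  P[0] = 20 + 0 = 20
  P[1] = 30 + 0 = 30
  P[2] = 32 + 0 = 32
  P[3] = 40 + 0 = 40
  P[4] = 59 + 0 = 59
  P[5] = 60 + 0 = 60
  P[6] = 61 + 0 = 61
  P[7] = 61 + 0 = 61
  P[8] = 60 + -7 = 53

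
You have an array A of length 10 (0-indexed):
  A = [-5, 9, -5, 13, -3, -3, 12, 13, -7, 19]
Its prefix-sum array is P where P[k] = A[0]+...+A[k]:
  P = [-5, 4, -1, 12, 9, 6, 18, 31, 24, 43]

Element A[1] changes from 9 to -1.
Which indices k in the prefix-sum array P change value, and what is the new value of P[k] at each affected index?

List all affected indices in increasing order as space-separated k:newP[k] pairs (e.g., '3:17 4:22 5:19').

P[k] = A[0] + ... + A[k]
P[k] includes A[1] iff k >= 1
Affected indices: 1, 2, ..., 9; delta = -10
  P[1]: 4 + -10 = -6
  P[2]: -1 + -10 = -11
  P[3]: 12 + -10 = 2
  P[4]: 9 + -10 = -1
  P[5]: 6 + -10 = -4
  P[6]: 18 + -10 = 8
  P[7]: 31 + -10 = 21
  P[8]: 24 + -10 = 14
  P[9]: 43 + -10 = 33

Answer: 1:-6 2:-11 3:2 4:-1 5:-4 6:8 7:21 8:14 9:33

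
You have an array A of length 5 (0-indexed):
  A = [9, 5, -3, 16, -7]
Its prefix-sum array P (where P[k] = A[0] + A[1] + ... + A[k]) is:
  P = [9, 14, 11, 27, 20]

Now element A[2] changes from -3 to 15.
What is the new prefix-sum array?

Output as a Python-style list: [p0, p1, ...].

Answer: [9, 14, 29, 45, 38]

Derivation:
Change: A[2] -3 -> 15, delta = 18
P[k] for k < 2: unchanged (A[2] not included)
P[k] for k >= 2: shift by delta = 18
  P[0] = 9 + 0 = 9
  P[1] = 14 + 0 = 14
  P[2] = 11 + 18 = 29
  P[3] = 27 + 18 = 45
  P[4] = 20 + 18 = 38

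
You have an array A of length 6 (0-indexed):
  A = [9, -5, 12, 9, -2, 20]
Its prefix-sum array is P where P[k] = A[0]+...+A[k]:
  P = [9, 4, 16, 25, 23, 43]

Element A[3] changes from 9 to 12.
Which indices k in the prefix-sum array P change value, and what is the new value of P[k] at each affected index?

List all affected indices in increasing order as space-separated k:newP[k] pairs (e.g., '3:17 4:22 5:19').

Answer: 3:28 4:26 5:46

Derivation:
P[k] = A[0] + ... + A[k]
P[k] includes A[3] iff k >= 3
Affected indices: 3, 4, ..., 5; delta = 3
  P[3]: 25 + 3 = 28
  P[4]: 23 + 3 = 26
  P[5]: 43 + 3 = 46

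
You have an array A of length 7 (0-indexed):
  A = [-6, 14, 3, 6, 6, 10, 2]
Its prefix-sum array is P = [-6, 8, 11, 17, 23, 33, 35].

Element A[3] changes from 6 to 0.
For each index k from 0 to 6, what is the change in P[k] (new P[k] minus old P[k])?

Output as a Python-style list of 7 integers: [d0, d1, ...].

Element change: A[3] 6 -> 0, delta = -6
For k < 3: P[k] unchanged, delta_P[k] = 0
For k >= 3: P[k] shifts by exactly -6
Delta array: [0, 0, 0, -6, -6, -6, -6]

Answer: [0, 0, 0, -6, -6, -6, -6]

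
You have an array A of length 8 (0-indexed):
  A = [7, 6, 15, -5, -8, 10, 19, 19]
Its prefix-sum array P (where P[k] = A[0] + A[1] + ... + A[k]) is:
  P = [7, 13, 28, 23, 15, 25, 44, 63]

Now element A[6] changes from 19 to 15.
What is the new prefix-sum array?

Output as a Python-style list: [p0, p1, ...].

Change: A[6] 19 -> 15, delta = -4
P[k] for k < 6: unchanged (A[6] not included)
P[k] for k >= 6: shift by delta = -4
  P[0] = 7 + 0 = 7
  P[1] = 13 + 0 = 13
  P[2] = 28 + 0 = 28
  P[3] = 23 + 0 = 23
  P[4] = 15 + 0 = 15
  P[5] = 25 + 0 = 25
  P[6] = 44 + -4 = 40
  P[7] = 63 + -4 = 59

Answer: [7, 13, 28, 23, 15, 25, 40, 59]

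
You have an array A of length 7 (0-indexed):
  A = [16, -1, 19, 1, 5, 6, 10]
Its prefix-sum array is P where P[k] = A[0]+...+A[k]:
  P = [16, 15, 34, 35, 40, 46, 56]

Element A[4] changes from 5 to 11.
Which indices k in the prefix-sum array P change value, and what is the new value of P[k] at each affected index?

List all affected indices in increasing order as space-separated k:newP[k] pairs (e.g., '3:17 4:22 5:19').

P[k] = A[0] + ... + A[k]
P[k] includes A[4] iff k >= 4
Affected indices: 4, 5, ..., 6; delta = 6
  P[4]: 40 + 6 = 46
  P[5]: 46 + 6 = 52
  P[6]: 56 + 6 = 62

Answer: 4:46 5:52 6:62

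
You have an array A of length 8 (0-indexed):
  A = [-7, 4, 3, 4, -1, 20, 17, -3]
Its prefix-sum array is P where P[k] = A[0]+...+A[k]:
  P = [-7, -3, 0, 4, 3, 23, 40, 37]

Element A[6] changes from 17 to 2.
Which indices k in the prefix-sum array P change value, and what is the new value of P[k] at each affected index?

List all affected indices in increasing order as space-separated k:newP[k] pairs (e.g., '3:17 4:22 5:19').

P[k] = A[0] + ... + A[k]
P[k] includes A[6] iff k >= 6
Affected indices: 6, 7, ..., 7; delta = -15
  P[6]: 40 + -15 = 25
  P[7]: 37 + -15 = 22

Answer: 6:25 7:22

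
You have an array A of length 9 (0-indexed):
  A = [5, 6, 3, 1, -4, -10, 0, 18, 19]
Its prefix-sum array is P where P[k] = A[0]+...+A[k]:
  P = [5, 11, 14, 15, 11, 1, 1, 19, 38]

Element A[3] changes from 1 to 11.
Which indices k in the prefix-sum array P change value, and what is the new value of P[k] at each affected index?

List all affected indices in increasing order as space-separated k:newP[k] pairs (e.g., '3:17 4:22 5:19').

Answer: 3:25 4:21 5:11 6:11 7:29 8:48

Derivation:
P[k] = A[0] + ... + A[k]
P[k] includes A[3] iff k >= 3
Affected indices: 3, 4, ..., 8; delta = 10
  P[3]: 15 + 10 = 25
  P[4]: 11 + 10 = 21
  P[5]: 1 + 10 = 11
  P[6]: 1 + 10 = 11
  P[7]: 19 + 10 = 29
  P[8]: 38 + 10 = 48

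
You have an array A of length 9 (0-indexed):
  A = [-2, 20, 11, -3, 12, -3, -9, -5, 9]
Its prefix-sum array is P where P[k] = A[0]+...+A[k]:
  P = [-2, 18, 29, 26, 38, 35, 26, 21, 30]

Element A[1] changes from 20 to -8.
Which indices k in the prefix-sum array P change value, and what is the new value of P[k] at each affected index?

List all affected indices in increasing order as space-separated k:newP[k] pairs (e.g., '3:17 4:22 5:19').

Answer: 1:-10 2:1 3:-2 4:10 5:7 6:-2 7:-7 8:2

Derivation:
P[k] = A[0] + ... + A[k]
P[k] includes A[1] iff k >= 1
Affected indices: 1, 2, ..., 8; delta = -28
  P[1]: 18 + -28 = -10
  P[2]: 29 + -28 = 1
  P[3]: 26 + -28 = -2
  P[4]: 38 + -28 = 10
  P[5]: 35 + -28 = 7
  P[6]: 26 + -28 = -2
  P[7]: 21 + -28 = -7
  P[8]: 30 + -28 = 2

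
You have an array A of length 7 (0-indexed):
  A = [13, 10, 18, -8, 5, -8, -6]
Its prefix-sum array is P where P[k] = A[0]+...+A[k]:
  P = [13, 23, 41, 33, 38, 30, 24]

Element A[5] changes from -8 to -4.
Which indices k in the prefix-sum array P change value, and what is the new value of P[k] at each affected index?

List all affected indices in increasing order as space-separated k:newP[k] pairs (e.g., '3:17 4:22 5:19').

Answer: 5:34 6:28

Derivation:
P[k] = A[0] + ... + A[k]
P[k] includes A[5] iff k >= 5
Affected indices: 5, 6, ..., 6; delta = 4
  P[5]: 30 + 4 = 34
  P[6]: 24 + 4 = 28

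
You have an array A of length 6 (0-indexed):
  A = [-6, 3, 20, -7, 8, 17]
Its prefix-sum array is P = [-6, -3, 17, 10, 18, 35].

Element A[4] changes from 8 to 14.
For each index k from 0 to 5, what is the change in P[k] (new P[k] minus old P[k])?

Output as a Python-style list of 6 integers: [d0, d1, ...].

Element change: A[4] 8 -> 14, delta = 6
For k < 4: P[k] unchanged, delta_P[k] = 0
For k >= 4: P[k] shifts by exactly 6
Delta array: [0, 0, 0, 0, 6, 6]

Answer: [0, 0, 0, 0, 6, 6]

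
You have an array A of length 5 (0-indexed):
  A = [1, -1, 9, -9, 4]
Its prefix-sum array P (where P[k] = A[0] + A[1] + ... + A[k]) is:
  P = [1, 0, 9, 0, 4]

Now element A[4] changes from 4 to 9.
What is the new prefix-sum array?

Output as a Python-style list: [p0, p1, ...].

Answer: [1, 0, 9, 0, 9]

Derivation:
Change: A[4] 4 -> 9, delta = 5
P[k] for k < 4: unchanged (A[4] not included)
P[k] for k >= 4: shift by delta = 5
  P[0] = 1 + 0 = 1
  P[1] = 0 + 0 = 0
  P[2] = 9 + 0 = 9
  P[3] = 0 + 0 = 0
  P[4] = 4 + 5 = 9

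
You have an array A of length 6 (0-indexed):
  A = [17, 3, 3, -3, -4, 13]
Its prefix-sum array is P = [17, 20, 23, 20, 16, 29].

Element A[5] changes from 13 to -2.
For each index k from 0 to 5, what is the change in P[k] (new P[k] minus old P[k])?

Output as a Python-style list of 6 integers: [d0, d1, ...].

Answer: [0, 0, 0, 0, 0, -15]

Derivation:
Element change: A[5] 13 -> -2, delta = -15
For k < 5: P[k] unchanged, delta_P[k] = 0
For k >= 5: P[k] shifts by exactly -15
Delta array: [0, 0, 0, 0, 0, -15]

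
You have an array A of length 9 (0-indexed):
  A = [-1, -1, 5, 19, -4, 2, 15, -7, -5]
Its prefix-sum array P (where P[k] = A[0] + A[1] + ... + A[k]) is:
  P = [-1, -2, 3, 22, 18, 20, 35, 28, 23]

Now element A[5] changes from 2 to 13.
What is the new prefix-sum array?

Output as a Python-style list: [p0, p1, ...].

Change: A[5] 2 -> 13, delta = 11
P[k] for k < 5: unchanged (A[5] not included)
P[k] for k >= 5: shift by delta = 11
  P[0] = -1 + 0 = -1
  P[1] = -2 + 0 = -2
  P[2] = 3 + 0 = 3
  P[3] = 22 + 0 = 22
  P[4] = 18 + 0 = 18
  P[5] = 20 + 11 = 31
  P[6] = 35 + 11 = 46
  P[7] = 28 + 11 = 39
  P[8] = 23 + 11 = 34

Answer: [-1, -2, 3, 22, 18, 31, 46, 39, 34]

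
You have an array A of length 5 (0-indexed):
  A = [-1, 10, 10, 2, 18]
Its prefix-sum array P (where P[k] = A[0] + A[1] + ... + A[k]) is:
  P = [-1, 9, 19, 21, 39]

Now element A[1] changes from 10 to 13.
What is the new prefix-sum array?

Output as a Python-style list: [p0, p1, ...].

Answer: [-1, 12, 22, 24, 42]

Derivation:
Change: A[1] 10 -> 13, delta = 3
P[k] for k < 1: unchanged (A[1] not included)
P[k] for k >= 1: shift by delta = 3
  P[0] = -1 + 0 = -1
  P[1] = 9 + 3 = 12
  P[2] = 19 + 3 = 22
  P[3] = 21 + 3 = 24
  P[4] = 39 + 3 = 42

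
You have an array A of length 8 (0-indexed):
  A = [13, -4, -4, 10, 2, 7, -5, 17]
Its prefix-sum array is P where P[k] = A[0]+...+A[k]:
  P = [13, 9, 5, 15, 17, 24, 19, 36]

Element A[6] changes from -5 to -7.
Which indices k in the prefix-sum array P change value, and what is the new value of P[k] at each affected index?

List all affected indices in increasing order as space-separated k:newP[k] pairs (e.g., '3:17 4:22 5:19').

Answer: 6:17 7:34

Derivation:
P[k] = A[0] + ... + A[k]
P[k] includes A[6] iff k >= 6
Affected indices: 6, 7, ..., 7; delta = -2
  P[6]: 19 + -2 = 17
  P[7]: 36 + -2 = 34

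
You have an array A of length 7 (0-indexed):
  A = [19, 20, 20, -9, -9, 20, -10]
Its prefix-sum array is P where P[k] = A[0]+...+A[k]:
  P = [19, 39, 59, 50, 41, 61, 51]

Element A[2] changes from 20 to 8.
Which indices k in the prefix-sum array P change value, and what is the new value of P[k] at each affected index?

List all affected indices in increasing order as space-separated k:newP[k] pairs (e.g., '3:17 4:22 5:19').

Answer: 2:47 3:38 4:29 5:49 6:39

Derivation:
P[k] = A[0] + ... + A[k]
P[k] includes A[2] iff k >= 2
Affected indices: 2, 3, ..., 6; delta = -12
  P[2]: 59 + -12 = 47
  P[3]: 50 + -12 = 38
  P[4]: 41 + -12 = 29
  P[5]: 61 + -12 = 49
  P[6]: 51 + -12 = 39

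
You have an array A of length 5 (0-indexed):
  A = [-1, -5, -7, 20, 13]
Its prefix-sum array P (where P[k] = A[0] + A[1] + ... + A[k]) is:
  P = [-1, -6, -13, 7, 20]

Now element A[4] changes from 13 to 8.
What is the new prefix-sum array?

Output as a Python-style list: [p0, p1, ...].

Answer: [-1, -6, -13, 7, 15]

Derivation:
Change: A[4] 13 -> 8, delta = -5
P[k] for k < 4: unchanged (A[4] not included)
P[k] for k >= 4: shift by delta = -5
  P[0] = -1 + 0 = -1
  P[1] = -6 + 0 = -6
  P[2] = -13 + 0 = -13
  P[3] = 7 + 0 = 7
  P[4] = 20 + -5 = 15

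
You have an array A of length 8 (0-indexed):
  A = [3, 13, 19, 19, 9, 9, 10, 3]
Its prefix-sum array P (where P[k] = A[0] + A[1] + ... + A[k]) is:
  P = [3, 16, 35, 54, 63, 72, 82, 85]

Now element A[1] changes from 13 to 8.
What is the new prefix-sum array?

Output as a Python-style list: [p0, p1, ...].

Change: A[1] 13 -> 8, delta = -5
P[k] for k < 1: unchanged (A[1] not included)
P[k] for k >= 1: shift by delta = -5
  P[0] = 3 + 0 = 3
  P[1] = 16 + -5 = 11
  P[2] = 35 + -5 = 30
  P[3] = 54 + -5 = 49
  P[4] = 63 + -5 = 58
  P[5] = 72 + -5 = 67
  P[6] = 82 + -5 = 77
  P[7] = 85 + -5 = 80

Answer: [3, 11, 30, 49, 58, 67, 77, 80]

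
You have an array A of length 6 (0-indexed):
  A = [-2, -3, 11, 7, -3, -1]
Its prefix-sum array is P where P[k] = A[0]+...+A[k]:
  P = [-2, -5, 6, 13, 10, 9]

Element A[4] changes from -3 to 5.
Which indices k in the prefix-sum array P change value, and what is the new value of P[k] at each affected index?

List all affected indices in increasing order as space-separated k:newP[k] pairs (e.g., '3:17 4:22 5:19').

P[k] = A[0] + ... + A[k]
P[k] includes A[4] iff k >= 4
Affected indices: 4, 5, ..., 5; delta = 8
  P[4]: 10 + 8 = 18
  P[5]: 9 + 8 = 17

Answer: 4:18 5:17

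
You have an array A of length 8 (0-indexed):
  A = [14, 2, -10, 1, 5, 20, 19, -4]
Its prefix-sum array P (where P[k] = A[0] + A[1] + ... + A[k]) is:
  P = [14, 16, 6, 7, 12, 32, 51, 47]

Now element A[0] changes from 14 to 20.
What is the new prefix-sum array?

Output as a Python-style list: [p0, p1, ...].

Change: A[0] 14 -> 20, delta = 6
P[k] for k < 0: unchanged (A[0] not included)
P[k] for k >= 0: shift by delta = 6
  P[0] = 14 + 6 = 20
  P[1] = 16 + 6 = 22
  P[2] = 6 + 6 = 12
  P[3] = 7 + 6 = 13
  P[4] = 12 + 6 = 18
  P[5] = 32 + 6 = 38
  P[6] = 51 + 6 = 57
  P[7] = 47 + 6 = 53

Answer: [20, 22, 12, 13, 18, 38, 57, 53]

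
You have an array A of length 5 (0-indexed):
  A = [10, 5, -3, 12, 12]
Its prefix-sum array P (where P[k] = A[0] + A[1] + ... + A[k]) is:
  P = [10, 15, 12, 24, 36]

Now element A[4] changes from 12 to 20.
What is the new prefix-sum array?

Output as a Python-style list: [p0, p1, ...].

Answer: [10, 15, 12, 24, 44]

Derivation:
Change: A[4] 12 -> 20, delta = 8
P[k] for k < 4: unchanged (A[4] not included)
P[k] for k >= 4: shift by delta = 8
  P[0] = 10 + 0 = 10
  P[1] = 15 + 0 = 15
  P[2] = 12 + 0 = 12
  P[3] = 24 + 0 = 24
  P[4] = 36 + 8 = 44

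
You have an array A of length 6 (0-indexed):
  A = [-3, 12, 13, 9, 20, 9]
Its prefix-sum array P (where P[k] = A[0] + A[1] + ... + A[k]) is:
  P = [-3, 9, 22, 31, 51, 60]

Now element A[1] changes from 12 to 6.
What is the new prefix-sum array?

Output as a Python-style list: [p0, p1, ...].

Change: A[1] 12 -> 6, delta = -6
P[k] for k < 1: unchanged (A[1] not included)
P[k] for k >= 1: shift by delta = -6
  P[0] = -3 + 0 = -3
  P[1] = 9 + -6 = 3
  P[2] = 22 + -6 = 16
  P[3] = 31 + -6 = 25
  P[4] = 51 + -6 = 45
  P[5] = 60 + -6 = 54

Answer: [-3, 3, 16, 25, 45, 54]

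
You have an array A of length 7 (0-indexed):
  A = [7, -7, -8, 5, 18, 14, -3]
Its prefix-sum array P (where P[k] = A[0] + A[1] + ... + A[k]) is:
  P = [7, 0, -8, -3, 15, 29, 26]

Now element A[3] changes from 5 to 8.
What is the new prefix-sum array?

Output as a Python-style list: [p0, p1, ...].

Answer: [7, 0, -8, 0, 18, 32, 29]

Derivation:
Change: A[3] 5 -> 8, delta = 3
P[k] for k < 3: unchanged (A[3] not included)
P[k] for k >= 3: shift by delta = 3
  P[0] = 7 + 0 = 7
  P[1] = 0 + 0 = 0
  P[2] = -8 + 0 = -8
  P[3] = -3 + 3 = 0
  P[4] = 15 + 3 = 18
  P[5] = 29 + 3 = 32
  P[6] = 26 + 3 = 29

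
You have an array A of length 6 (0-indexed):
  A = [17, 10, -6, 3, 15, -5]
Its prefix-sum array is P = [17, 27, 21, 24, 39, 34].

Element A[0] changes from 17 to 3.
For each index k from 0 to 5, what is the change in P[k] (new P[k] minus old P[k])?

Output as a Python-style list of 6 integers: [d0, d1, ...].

Answer: [-14, -14, -14, -14, -14, -14]

Derivation:
Element change: A[0] 17 -> 3, delta = -14
For k < 0: P[k] unchanged, delta_P[k] = 0
For k >= 0: P[k] shifts by exactly -14
Delta array: [-14, -14, -14, -14, -14, -14]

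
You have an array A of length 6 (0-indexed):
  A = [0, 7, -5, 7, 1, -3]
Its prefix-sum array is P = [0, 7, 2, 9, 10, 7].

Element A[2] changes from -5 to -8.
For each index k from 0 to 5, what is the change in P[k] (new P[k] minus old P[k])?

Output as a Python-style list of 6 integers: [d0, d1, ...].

Element change: A[2] -5 -> -8, delta = -3
For k < 2: P[k] unchanged, delta_P[k] = 0
For k >= 2: P[k] shifts by exactly -3
Delta array: [0, 0, -3, -3, -3, -3]

Answer: [0, 0, -3, -3, -3, -3]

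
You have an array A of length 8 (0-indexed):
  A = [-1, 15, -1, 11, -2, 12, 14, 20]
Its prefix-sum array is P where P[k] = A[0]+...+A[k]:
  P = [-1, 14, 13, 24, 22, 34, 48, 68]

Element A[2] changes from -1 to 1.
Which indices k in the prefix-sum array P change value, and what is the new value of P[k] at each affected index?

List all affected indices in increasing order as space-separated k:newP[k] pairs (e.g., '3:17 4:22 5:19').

Answer: 2:15 3:26 4:24 5:36 6:50 7:70

Derivation:
P[k] = A[0] + ... + A[k]
P[k] includes A[2] iff k >= 2
Affected indices: 2, 3, ..., 7; delta = 2
  P[2]: 13 + 2 = 15
  P[3]: 24 + 2 = 26
  P[4]: 22 + 2 = 24
  P[5]: 34 + 2 = 36
  P[6]: 48 + 2 = 50
  P[7]: 68 + 2 = 70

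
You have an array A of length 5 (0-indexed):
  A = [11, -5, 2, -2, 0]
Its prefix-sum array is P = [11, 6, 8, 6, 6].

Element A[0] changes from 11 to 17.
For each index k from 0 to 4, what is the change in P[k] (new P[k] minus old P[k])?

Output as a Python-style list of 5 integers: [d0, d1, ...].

Element change: A[0] 11 -> 17, delta = 6
For k < 0: P[k] unchanged, delta_P[k] = 0
For k >= 0: P[k] shifts by exactly 6
Delta array: [6, 6, 6, 6, 6]

Answer: [6, 6, 6, 6, 6]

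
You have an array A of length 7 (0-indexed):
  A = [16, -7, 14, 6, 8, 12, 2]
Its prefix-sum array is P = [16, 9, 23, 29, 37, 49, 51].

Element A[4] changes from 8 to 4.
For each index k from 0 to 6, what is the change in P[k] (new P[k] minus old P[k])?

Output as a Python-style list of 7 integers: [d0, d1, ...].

Element change: A[4] 8 -> 4, delta = -4
For k < 4: P[k] unchanged, delta_P[k] = 0
For k >= 4: P[k] shifts by exactly -4
Delta array: [0, 0, 0, 0, -4, -4, -4]

Answer: [0, 0, 0, 0, -4, -4, -4]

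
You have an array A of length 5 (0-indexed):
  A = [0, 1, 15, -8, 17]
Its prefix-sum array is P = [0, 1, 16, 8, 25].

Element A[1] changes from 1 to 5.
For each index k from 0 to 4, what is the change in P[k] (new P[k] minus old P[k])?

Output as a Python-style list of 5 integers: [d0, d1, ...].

Answer: [0, 4, 4, 4, 4]

Derivation:
Element change: A[1] 1 -> 5, delta = 4
For k < 1: P[k] unchanged, delta_P[k] = 0
For k >= 1: P[k] shifts by exactly 4
Delta array: [0, 4, 4, 4, 4]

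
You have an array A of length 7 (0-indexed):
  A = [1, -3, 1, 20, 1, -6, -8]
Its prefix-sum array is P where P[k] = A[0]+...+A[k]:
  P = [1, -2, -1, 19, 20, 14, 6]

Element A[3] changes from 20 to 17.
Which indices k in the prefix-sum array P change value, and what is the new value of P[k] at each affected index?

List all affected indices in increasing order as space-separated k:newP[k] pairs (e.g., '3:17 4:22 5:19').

Answer: 3:16 4:17 5:11 6:3

Derivation:
P[k] = A[0] + ... + A[k]
P[k] includes A[3] iff k >= 3
Affected indices: 3, 4, ..., 6; delta = -3
  P[3]: 19 + -3 = 16
  P[4]: 20 + -3 = 17
  P[5]: 14 + -3 = 11
  P[6]: 6 + -3 = 3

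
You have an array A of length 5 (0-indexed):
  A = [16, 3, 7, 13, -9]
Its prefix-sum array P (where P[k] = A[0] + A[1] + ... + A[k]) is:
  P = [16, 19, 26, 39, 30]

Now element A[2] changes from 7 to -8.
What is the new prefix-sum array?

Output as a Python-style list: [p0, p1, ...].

Answer: [16, 19, 11, 24, 15]

Derivation:
Change: A[2] 7 -> -8, delta = -15
P[k] for k < 2: unchanged (A[2] not included)
P[k] for k >= 2: shift by delta = -15
  P[0] = 16 + 0 = 16
  P[1] = 19 + 0 = 19
  P[2] = 26 + -15 = 11
  P[3] = 39 + -15 = 24
  P[4] = 30 + -15 = 15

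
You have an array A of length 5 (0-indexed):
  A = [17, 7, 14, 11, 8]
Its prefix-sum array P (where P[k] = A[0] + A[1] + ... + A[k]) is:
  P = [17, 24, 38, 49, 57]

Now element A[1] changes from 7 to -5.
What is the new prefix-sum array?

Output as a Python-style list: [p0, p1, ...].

Answer: [17, 12, 26, 37, 45]

Derivation:
Change: A[1] 7 -> -5, delta = -12
P[k] for k < 1: unchanged (A[1] not included)
P[k] for k >= 1: shift by delta = -12
  P[0] = 17 + 0 = 17
  P[1] = 24 + -12 = 12
  P[2] = 38 + -12 = 26
  P[3] = 49 + -12 = 37
  P[4] = 57 + -12 = 45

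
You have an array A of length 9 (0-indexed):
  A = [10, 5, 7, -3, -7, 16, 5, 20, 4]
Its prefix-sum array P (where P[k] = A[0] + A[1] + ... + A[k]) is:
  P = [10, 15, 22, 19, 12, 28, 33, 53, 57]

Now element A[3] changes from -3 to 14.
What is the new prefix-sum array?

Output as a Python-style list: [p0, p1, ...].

Answer: [10, 15, 22, 36, 29, 45, 50, 70, 74]

Derivation:
Change: A[3] -3 -> 14, delta = 17
P[k] for k < 3: unchanged (A[3] not included)
P[k] for k >= 3: shift by delta = 17
  P[0] = 10 + 0 = 10
  P[1] = 15 + 0 = 15
  P[2] = 22 + 0 = 22
  P[3] = 19 + 17 = 36
  P[4] = 12 + 17 = 29
  P[5] = 28 + 17 = 45
  P[6] = 33 + 17 = 50
  P[7] = 53 + 17 = 70
  P[8] = 57 + 17 = 74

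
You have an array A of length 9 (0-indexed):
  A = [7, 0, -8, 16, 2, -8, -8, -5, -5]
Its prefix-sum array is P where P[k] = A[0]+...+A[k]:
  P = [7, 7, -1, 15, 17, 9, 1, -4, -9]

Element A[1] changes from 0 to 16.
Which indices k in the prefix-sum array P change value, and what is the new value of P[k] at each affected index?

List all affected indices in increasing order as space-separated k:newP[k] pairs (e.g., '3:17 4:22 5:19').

P[k] = A[0] + ... + A[k]
P[k] includes A[1] iff k >= 1
Affected indices: 1, 2, ..., 8; delta = 16
  P[1]: 7 + 16 = 23
  P[2]: -1 + 16 = 15
  P[3]: 15 + 16 = 31
  P[4]: 17 + 16 = 33
  P[5]: 9 + 16 = 25
  P[6]: 1 + 16 = 17
  P[7]: -4 + 16 = 12
  P[8]: -9 + 16 = 7

Answer: 1:23 2:15 3:31 4:33 5:25 6:17 7:12 8:7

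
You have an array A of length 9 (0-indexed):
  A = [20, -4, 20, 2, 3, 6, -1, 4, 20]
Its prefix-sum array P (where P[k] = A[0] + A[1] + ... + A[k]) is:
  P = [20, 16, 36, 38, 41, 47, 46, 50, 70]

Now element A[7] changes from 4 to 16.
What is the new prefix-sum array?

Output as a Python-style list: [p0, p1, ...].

Change: A[7] 4 -> 16, delta = 12
P[k] for k < 7: unchanged (A[7] not included)
P[k] for k >= 7: shift by delta = 12
  P[0] = 20 + 0 = 20
  P[1] = 16 + 0 = 16
  P[2] = 36 + 0 = 36
  P[3] = 38 + 0 = 38
  P[4] = 41 + 0 = 41
  P[5] = 47 + 0 = 47
  P[6] = 46 + 0 = 46
  P[7] = 50 + 12 = 62
  P[8] = 70 + 12 = 82

Answer: [20, 16, 36, 38, 41, 47, 46, 62, 82]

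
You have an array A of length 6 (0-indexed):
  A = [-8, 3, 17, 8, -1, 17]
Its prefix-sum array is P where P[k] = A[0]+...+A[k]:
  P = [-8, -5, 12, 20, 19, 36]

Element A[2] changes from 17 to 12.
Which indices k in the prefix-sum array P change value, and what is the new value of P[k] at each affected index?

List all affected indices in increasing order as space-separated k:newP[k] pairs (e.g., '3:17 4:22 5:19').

Answer: 2:7 3:15 4:14 5:31

Derivation:
P[k] = A[0] + ... + A[k]
P[k] includes A[2] iff k >= 2
Affected indices: 2, 3, ..., 5; delta = -5
  P[2]: 12 + -5 = 7
  P[3]: 20 + -5 = 15
  P[4]: 19 + -5 = 14
  P[5]: 36 + -5 = 31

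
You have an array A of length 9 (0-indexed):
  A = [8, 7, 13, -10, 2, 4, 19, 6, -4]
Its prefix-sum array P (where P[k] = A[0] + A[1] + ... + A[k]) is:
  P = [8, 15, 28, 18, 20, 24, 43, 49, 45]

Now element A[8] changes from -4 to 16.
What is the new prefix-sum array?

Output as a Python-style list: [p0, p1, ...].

Answer: [8, 15, 28, 18, 20, 24, 43, 49, 65]

Derivation:
Change: A[8] -4 -> 16, delta = 20
P[k] for k < 8: unchanged (A[8] not included)
P[k] for k >= 8: shift by delta = 20
  P[0] = 8 + 0 = 8
  P[1] = 15 + 0 = 15
  P[2] = 28 + 0 = 28
  P[3] = 18 + 0 = 18
  P[4] = 20 + 0 = 20
  P[5] = 24 + 0 = 24
  P[6] = 43 + 0 = 43
  P[7] = 49 + 0 = 49
  P[8] = 45 + 20 = 65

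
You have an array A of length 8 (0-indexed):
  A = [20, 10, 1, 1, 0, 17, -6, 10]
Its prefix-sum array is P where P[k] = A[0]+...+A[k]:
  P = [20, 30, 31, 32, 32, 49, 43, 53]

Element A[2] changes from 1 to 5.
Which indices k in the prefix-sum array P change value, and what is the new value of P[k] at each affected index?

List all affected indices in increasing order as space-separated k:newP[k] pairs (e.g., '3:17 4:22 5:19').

P[k] = A[0] + ... + A[k]
P[k] includes A[2] iff k >= 2
Affected indices: 2, 3, ..., 7; delta = 4
  P[2]: 31 + 4 = 35
  P[3]: 32 + 4 = 36
  P[4]: 32 + 4 = 36
  P[5]: 49 + 4 = 53
  P[6]: 43 + 4 = 47
  P[7]: 53 + 4 = 57

Answer: 2:35 3:36 4:36 5:53 6:47 7:57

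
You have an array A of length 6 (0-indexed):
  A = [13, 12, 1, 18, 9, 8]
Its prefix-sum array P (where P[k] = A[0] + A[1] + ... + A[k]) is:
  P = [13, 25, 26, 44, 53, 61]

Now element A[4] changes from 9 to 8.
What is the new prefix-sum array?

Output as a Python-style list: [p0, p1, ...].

Answer: [13, 25, 26, 44, 52, 60]

Derivation:
Change: A[4] 9 -> 8, delta = -1
P[k] for k < 4: unchanged (A[4] not included)
P[k] for k >= 4: shift by delta = -1
  P[0] = 13 + 0 = 13
  P[1] = 25 + 0 = 25
  P[2] = 26 + 0 = 26
  P[3] = 44 + 0 = 44
  P[4] = 53 + -1 = 52
  P[5] = 61 + -1 = 60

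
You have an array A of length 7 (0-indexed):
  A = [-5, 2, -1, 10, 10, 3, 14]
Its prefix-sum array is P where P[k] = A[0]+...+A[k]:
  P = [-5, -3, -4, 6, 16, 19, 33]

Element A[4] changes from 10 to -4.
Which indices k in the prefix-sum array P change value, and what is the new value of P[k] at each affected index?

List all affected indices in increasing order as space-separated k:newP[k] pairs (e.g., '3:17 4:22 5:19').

Answer: 4:2 5:5 6:19

Derivation:
P[k] = A[0] + ... + A[k]
P[k] includes A[4] iff k >= 4
Affected indices: 4, 5, ..., 6; delta = -14
  P[4]: 16 + -14 = 2
  P[5]: 19 + -14 = 5
  P[6]: 33 + -14 = 19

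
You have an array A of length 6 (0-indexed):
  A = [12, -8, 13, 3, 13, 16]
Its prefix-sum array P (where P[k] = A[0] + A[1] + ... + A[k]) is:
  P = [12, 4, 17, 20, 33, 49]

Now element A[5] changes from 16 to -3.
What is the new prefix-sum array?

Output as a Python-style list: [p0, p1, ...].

Answer: [12, 4, 17, 20, 33, 30]

Derivation:
Change: A[5] 16 -> -3, delta = -19
P[k] for k < 5: unchanged (A[5] not included)
P[k] for k >= 5: shift by delta = -19
  P[0] = 12 + 0 = 12
  P[1] = 4 + 0 = 4
  P[2] = 17 + 0 = 17
  P[3] = 20 + 0 = 20
  P[4] = 33 + 0 = 33
  P[5] = 49 + -19 = 30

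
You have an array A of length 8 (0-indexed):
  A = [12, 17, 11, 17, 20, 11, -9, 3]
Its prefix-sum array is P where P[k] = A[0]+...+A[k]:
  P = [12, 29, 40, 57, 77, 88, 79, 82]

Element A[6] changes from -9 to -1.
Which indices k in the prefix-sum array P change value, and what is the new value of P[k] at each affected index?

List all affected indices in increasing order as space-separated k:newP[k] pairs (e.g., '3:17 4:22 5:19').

Answer: 6:87 7:90

Derivation:
P[k] = A[0] + ... + A[k]
P[k] includes A[6] iff k >= 6
Affected indices: 6, 7, ..., 7; delta = 8
  P[6]: 79 + 8 = 87
  P[7]: 82 + 8 = 90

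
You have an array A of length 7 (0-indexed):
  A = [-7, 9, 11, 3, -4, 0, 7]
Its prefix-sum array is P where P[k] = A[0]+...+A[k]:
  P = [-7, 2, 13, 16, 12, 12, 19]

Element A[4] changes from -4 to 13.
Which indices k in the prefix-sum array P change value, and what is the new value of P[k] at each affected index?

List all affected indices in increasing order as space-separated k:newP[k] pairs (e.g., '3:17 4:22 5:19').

Answer: 4:29 5:29 6:36

Derivation:
P[k] = A[0] + ... + A[k]
P[k] includes A[4] iff k >= 4
Affected indices: 4, 5, ..., 6; delta = 17
  P[4]: 12 + 17 = 29
  P[5]: 12 + 17 = 29
  P[6]: 19 + 17 = 36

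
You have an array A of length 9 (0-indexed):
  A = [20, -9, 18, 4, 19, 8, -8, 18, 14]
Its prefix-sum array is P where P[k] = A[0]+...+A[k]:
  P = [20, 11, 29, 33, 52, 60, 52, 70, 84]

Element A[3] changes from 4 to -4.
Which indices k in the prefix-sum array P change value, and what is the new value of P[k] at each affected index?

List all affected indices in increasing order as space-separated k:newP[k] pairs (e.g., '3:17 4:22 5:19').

P[k] = A[0] + ... + A[k]
P[k] includes A[3] iff k >= 3
Affected indices: 3, 4, ..., 8; delta = -8
  P[3]: 33 + -8 = 25
  P[4]: 52 + -8 = 44
  P[5]: 60 + -8 = 52
  P[6]: 52 + -8 = 44
  P[7]: 70 + -8 = 62
  P[8]: 84 + -8 = 76

Answer: 3:25 4:44 5:52 6:44 7:62 8:76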